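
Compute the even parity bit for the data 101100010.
Sum of data bits: 1+0+1+1+0+0+0+1+0 = 4.
4 mod 2 = 0, so parity bit = 0.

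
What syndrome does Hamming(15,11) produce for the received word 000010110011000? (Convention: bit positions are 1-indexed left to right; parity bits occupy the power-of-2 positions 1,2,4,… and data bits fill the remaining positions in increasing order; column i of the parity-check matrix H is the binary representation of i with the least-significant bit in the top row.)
Syndrome s = H · r^T (mod 2), r = 000010110011000:
  s[0] = (101010101010101)·(000010110011000) mod 2 = 0+0+0+0+1+0+1+0+0+0+1+0+0+0+0 mod 2 = 1
  s[1] = (011001100110011)·(000010110011000) mod 2 = 0+0+0+0+0+0+1+0+0+0+1+0+0+0+0 mod 2 = 0
  s[2] = (000111100001111)·(000010110011000) mod 2 = 0+0+0+0+1+0+1+0+0+0+0+1+0+0+0 mod 2 = 1
  s[3] = (000000011111111)·(000010110011000) mod 2 = 0+0+0+0+0+0+0+1+0+0+1+1+0+0+0 mod 2 = 1
Syndrome = 1011
Non-zero syndrome: error at position 13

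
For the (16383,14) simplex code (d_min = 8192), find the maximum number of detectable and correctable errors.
Detection only: up to d_min − 1 = 8191 errors.
Correction: up to ⌊(d_min − 1)/2⌋ = ⌊8191/2⌋ = 4095 errors.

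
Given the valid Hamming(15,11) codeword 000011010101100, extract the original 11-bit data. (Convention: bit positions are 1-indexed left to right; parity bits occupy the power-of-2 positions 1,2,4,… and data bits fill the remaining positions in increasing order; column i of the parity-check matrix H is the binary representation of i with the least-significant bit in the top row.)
Parity bits occupy power-of-2 positions; data bits are at positions {3,5,6,7,9,10,11,12,13,14,15} (1-indexed).
Extract: c[3]=0 c[5]=1 c[6]=1 c[7]=0 c[9]=0 c[10]=1 c[11]=0 c[12]=1 c[13]=1 c[14]=0 c[15]=0
Data = 01100101100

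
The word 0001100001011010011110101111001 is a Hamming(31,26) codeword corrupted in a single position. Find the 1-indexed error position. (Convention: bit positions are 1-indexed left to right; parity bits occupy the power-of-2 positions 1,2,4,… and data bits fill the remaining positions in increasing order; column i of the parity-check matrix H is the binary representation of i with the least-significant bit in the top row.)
Syndrome s = H · r^T (mod 2), r = 0001100001011010011110101111001:
  s[0] = (1010101010101010101010101010101)·(0001100001011010011110101111001) mod 2 = 0+0+0+0+1+0+0+0+0+0+0+0+1+0+1+0+0+0+1+0+1+0+1+0+1+0+1+0+0+0+1 mod 2 = 1
  s[1] = (0110011001100110011001100110011)·(0001100001011010011110101111001) mod 2 = 0+0+0+0+0+0+0+0+0+1+0+0+0+0+1+0+0+1+1+0+0+0+1+0+0+1+1+0+0+0+1 mod 2 = 0
  s[2] = (0001111000011110000111100001111)·(0001100001011010011110101111001) mod 2 = 0+0+0+1+1+0+0+0+0+0+0+1+1+0+1+0+0+0+0+1+1+0+1+0+0+0+0+1+0+0+1 mod 2 = 0
  s[3] = (0000000111111110000000011111111)·(0001100001011010011110101111001) mod 2 = 0+0+0+0+0+0+0+0+0+1+0+1+1+0+1+0+0+0+0+0+0+0+0+0+1+1+1+1+0+0+1 mod 2 = 1
  s[4] = (0000000000000001111111111111111)·(0001100001011010011110101111001) mod 2 = 0+0+0+0+0+0+0+0+0+0+0+0+0+0+0+0+0+1+1+1+1+0+1+0+1+1+1+1+0+0+1 mod 2 = 0
Syndrome = 10010
Column i of H is the binary representation of i, so the syndrome is the binary index of the flipped bit.
Read s = 10010 with s[0] as LSB: 1·2^0 + 0·2^1 + 0·2^2 + 1·2^3 + 0·2^4 = 9.
Error is at bit position 9.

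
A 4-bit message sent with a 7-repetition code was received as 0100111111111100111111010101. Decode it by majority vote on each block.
Split into 7-bit blocks and majority-vote each:
  block 1 = 0100111: 4 ones, 3 zeros → 1
  block 2 = 1111111: 7 ones, 0 zeros → 1
  block 3 = 0011111: 5 ones, 2 zeros → 1
  block 4 = 1010101: 4 ones, 3 zeros → 1
Decoded = 1111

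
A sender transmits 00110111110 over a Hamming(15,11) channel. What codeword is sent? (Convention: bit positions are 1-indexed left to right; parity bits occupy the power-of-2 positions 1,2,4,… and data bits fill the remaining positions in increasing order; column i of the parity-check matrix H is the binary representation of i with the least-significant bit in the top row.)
Codeword c = d · G (mod 2), d = 00110111110:
  c[0] = d·G[:,0] = (00110111110)·(11011010101) mod 2 = 0+0+0+1+0+0+1+0+1+0+0 mod 2 = 1
  c[1] = d·G[:,1] = (00110111110)·(10110110011) mod 2 = 0+0+1+1+0+1+1+0+0+1+0 mod 2 = 1
  c[2] = d·G[:,2] = (00110111110)·(10000000000) mod 2 = 0+0+0+0+0+0+0+0+0+0+0 mod 2 = 0
  c[3] = d·G[:,3] = (00110111110)·(01110001111) mod 2 = 0+0+1+1+0+0+0+1+1+1+0 mod 2 = 1
  c[4] = d·G[:,4] = (00110111110)·(01000000000) mod 2 = 0+0+0+0+0+0+0+0+0+0+0 mod 2 = 0
  c[5] = d·G[:,5] = (00110111110)·(00100000000) mod 2 = 0+0+1+0+0+0+0+0+0+0+0 mod 2 = 1
  c[6] = d·G[:,6] = (00110111110)·(00010000000) mod 2 = 0+0+0+1+0+0+0+0+0+0+0 mod 2 = 1
  c[7] = d·G[:,7] = (00110111110)·(00001111111) mod 2 = 0+0+0+0+0+1+1+1+1+1+0 mod 2 = 1
  c[8] = d·G[:,8] = (00110111110)·(00001000000) mod 2 = 0+0+0+0+0+0+0+0+0+0+0 mod 2 = 0
  c[9] = d·G[:,9] = (00110111110)·(00000100000) mod 2 = 0+0+0+0+0+1+0+0+0+0+0 mod 2 = 1
  c[10] = d·G[:,10] = (00110111110)·(00000010000) mod 2 = 0+0+0+0+0+0+1+0+0+0+0 mod 2 = 1
  c[11] = d·G[:,11] = (00110111110)·(00000001000) mod 2 = 0+0+0+0+0+0+0+1+0+0+0 mod 2 = 1
  c[12] = d·G[:,12] = (00110111110)·(00000000100) mod 2 = 0+0+0+0+0+0+0+0+1+0+0 mod 2 = 1
  c[13] = d·G[:,13] = (00110111110)·(00000000010) mod 2 = 0+0+0+0+0+0+0+0+0+1+0 mod 2 = 1
  c[14] = d·G[:,14] = (00110111110)·(00000000001) mod 2 = 0+0+0+0+0+0+0+0+0+0+0 mod 2 = 0
Codeword = 110101110111110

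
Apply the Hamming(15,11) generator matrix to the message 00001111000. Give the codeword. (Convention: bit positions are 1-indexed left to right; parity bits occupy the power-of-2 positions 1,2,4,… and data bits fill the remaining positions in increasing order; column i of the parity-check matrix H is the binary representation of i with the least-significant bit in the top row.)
Codeword c = d · G (mod 2), d = 00001111000:
  c[0] = d·G[:,0] = (00001111000)·(11011010101) mod 2 = 0+0+0+0+1+0+1+0+0+0+0 mod 2 = 0
  c[1] = d·G[:,1] = (00001111000)·(10110110011) mod 2 = 0+0+0+0+0+1+1+0+0+0+0 mod 2 = 0
  c[2] = d·G[:,2] = (00001111000)·(10000000000) mod 2 = 0+0+0+0+0+0+0+0+0+0+0 mod 2 = 0
  c[3] = d·G[:,3] = (00001111000)·(01110001111) mod 2 = 0+0+0+0+0+0+0+1+0+0+0 mod 2 = 1
  c[4] = d·G[:,4] = (00001111000)·(01000000000) mod 2 = 0+0+0+0+0+0+0+0+0+0+0 mod 2 = 0
  c[5] = d·G[:,5] = (00001111000)·(00100000000) mod 2 = 0+0+0+0+0+0+0+0+0+0+0 mod 2 = 0
  c[6] = d·G[:,6] = (00001111000)·(00010000000) mod 2 = 0+0+0+0+0+0+0+0+0+0+0 mod 2 = 0
  c[7] = d·G[:,7] = (00001111000)·(00001111111) mod 2 = 0+0+0+0+1+1+1+1+0+0+0 mod 2 = 0
  c[8] = d·G[:,8] = (00001111000)·(00001000000) mod 2 = 0+0+0+0+1+0+0+0+0+0+0 mod 2 = 1
  c[9] = d·G[:,9] = (00001111000)·(00000100000) mod 2 = 0+0+0+0+0+1+0+0+0+0+0 mod 2 = 1
  c[10] = d·G[:,10] = (00001111000)·(00000010000) mod 2 = 0+0+0+0+0+0+1+0+0+0+0 mod 2 = 1
  c[11] = d·G[:,11] = (00001111000)·(00000001000) mod 2 = 0+0+0+0+0+0+0+1+0+0+0 mod 2 = 1
  c[12] = d·G[:,12] = (00001111000)·(00000000100) mod 2 = 0+0+0+0+0+0+0+0+0+0+0 mod 2 = 0
  c[13] = d·G[:,13] = (00001111000)·(00000000010) mod 2 = 0+0+0+0+0+0+0+0+0+0+0 mod 2 = 0
  c[14] = d·G[:,14] = (00001111000)·(00000000001) mod 2 = 0+0+0+0+0+0+0+0+0+0+0 mod 2 = 0
Codeword = 000100001111000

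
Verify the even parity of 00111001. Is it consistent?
Sum of all bits: 0+0+1+1+1+0+0+1 = 4; 4 mod 2 = 0. Result is 0 → valid parity.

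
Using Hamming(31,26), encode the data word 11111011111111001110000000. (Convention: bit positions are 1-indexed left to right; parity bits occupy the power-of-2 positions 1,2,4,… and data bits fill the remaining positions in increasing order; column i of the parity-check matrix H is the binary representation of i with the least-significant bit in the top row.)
Codeword c = d · G (mod 2), d = 11111011111111001110000000:
  c[0] = d·G[:,0] = (11111011111111001110000000)·(11011010101101010101010101) mod 2 = 1+1+0+1+1+0+1+0+1+0+1+1+0+1+0+0+0+1+0+0+0+0+0+0+0+0 mod 2 = 0
  c[1] = d·G[:,1] = (11111011111111001110000000)·(10110110011011001100110011) mod 2 = 1+0+1+1+0+0+1+0+0+1+1+0+1+1+0+0+1+1+0+0+0+0+0+0+0+0 mod 2 = 0
  c[2] = d·G[:,2] = (11111011111111001110000000)·(10000000000000000000000000) mod 2 = 1+0+0+0+0+0+0+0+0+0+0+0+0+0+0+0+0+0+0+0+0+0+0+0+0+0 mod 2 = 1
  c[3] = d·G[:,3] = (11111011111111001110000000)·(01110001111000111100001111) mod 2 = 0+1+1+1+0+0+0+1+1+1+1+0+0+0+0+0+1+1+0+0+0+0+0+0+0+0 mod 2 = 1
  c[4] = d·G[:,4] = (11111011111111001110000000)·(01000000000000000000000000) mod 2 = 0+1+0+0+0+0+0+0+0+0+0+0+0+0+0+0+0+0+0+0+0+0+0+0+0+0 mod 2 = 1
  c[5] = d·G[:,5] = (11111011111111001110000000)·(00100000000000000000000000) mod 2 = 0+0+1+0+0+0+0+0+0+0+0+0+0+0+0+0+0+0+0+0+0+0+0+0+0+0 mod 2 = 1
  c[6] = d·G[:,6] = (11111011111111001110000000)·(00010000000000000000000000) mod 2 = 0+0+0+1+0+0+0+0+0+0+0+0+0+0+0+0+0+0+0+0+0+0+0+0+0+0 mod 2 = 1
  c[7] = d·G[:,7] = (11111011111111001110000000)·(00001111111000000011111111) mod 2 = 0+0+0+0+1+0+1+1+1+1+1+0+0+0+0+0+0+0+1+0+0+0+0+0+0+0 mod 2 = 1
  c[8] = d·G[:,8] = (11111011111111001110000000)·(00001000000000000000000000) mod 2 = 0+0+0+0+1+0+0+0+0+0+0+0+0+0+0+0+0+0+0+0+0+0+0+0+0+0 mod 2 = 1
  c[9] = d·G[:,9] = (11111011111111001110000000)·(00000100000000000000000000) mod 2 = 0+0+0+0+0+0+0+0+0+0+0+0+0+0+0+0+0+0+0+0+0+0+0+0+0+0 mod 2 = 0
  c[10] = d·G[:,10] = (11111011111111001110000000)·(00000010000000000000000000) mod 2 = 0+0+0+0+0+0+1+0+0+0+0+0+0+0+0+0+0+0+0+0+0+0+0+0+0+0 mod 2 = 1
  c[11] = d·G[:,11] = (11111011111111001110000000)·(00000001000000000000000000) mod 2 = 0+0+0+0+0+0+0+1+0+0+0+0+0+0+0+0+0+0+0+0+0+0+0+0+0+0 mod 2 = 1
  c[12] = d·G[:,12] = (11111011111111001110000000)·(00000000100000000000000000) mod 2 = 0+0+0+0+0+0+0+0+1+0+0+0+0+0+0+0+0+0+0+0+0+0+0+0+0+0 mod 2 = 1
  c[13] = d·G[:,13] = (11111011111111001110000000)·(00000000010000000000000000) mod 2 = 0+0+0+0+0+0+0+0+0+1+0+0+0+0+0+0+0+0+0+0+0+0+0+0+0+0 mod 2 = 1
  c[14] = d·G[:,14] = (11111011111111001110000000)·(00000000001000000000000000) mod 2 = 0+0+0+0+0+0+0+0+0+0+1+0+0+0+0+0+0+0+0+0+0+0+0+0+0+0 mod 2 = 1
  c[15] = d·G[:,15] = (11111011111111001110000000)·(00000000000111111111111111) mod 2 = 0+0+0+0+0+0+0+0+0+0+0+1+1+1+0+0+1+1+1+0+0+0+0+0+0+0 mod 2 = 0
  c[16] = d·G[:,16] = (11111011111111001110000000)·(00000000000100000000000000) mod 2 = 0+0+0+0+0+0+0+0+0+0+0+1+0+0+0+0+0+0+0+0+0+0+0+0+0+0 mod 2 = 1
  c[17] = d·G[:,17] = (11111011111111001110000000)·(00000000000010000000000000) mod 2 = 0+0+0+0+0+0+0+0+0+0+0+0+1+0+0+0+0+0+0+0+0+0+0+0+0+0 mod 2 = 1
  c[18] = d·G[:,18] = (11111011111111001110000000)·(00000000000001000000000000) mod 2 = 0+0+0+0+0+0+0+0+0+0+0+0+0+1+0+0+0+0+0+0+0+0+0+0+0+0 mod 2 = 1
  c[19] = d·G[:,19] = (11111011111111001110000000)·(00000000000000100000000000) mod 2 = 0+0+0+0+0+0+0+0+0+0+0+0+0+0+0+0+0+0+0+0+0+0+0+0+0+0 mod 2 = 0
  c[20] = d·G[:,20] = (11111011111111001110000000)·(00000000000000010000000000) mod 2 = 0+0+0+0+0+0+0+0+0+0+0+0+0+0+0+0+0+0+0+0+0+0+0+0+0+0 mod 2 = 0
  c[21] = d·G[:,21] = (11111011111111001110000000)·(00000000000000001000000000) mod 2 = 0+0+0+0+0+0+0+0+0+0+0+0+0+0+0+0+1+0+0+0+0+0+0+0+0+0 mod 2 = 1
  c[22] = d·G[:,22] = (11111011111111001110000000)·(00000000000000000100000000) mod 2 = 0+0+0+0+0+0+0+0+0+0+0+0+0+0+0+0+0+1+0+0+0+0+0+0+0+0 mod 2 = 1
  c[23] = d·G[:,23] = (11111011111111001110000000)·(00000000000000000010000000) mod 2 = 0+0+0+0+0+0+0+0+0+0+0+0+0+0+0+0+0+0+1+0+0+0+0+0+0+0 mod 2 = 1
  c[24] = d·G[:,24] = (11111011111111001110000000)·(00000000000000000001000000) mod 2 = 0+0+0+0+0+0+0+0+0+0+0+0+0+0+0+0+0+0+0+0+0+0+0+0+0+0 mod 2 = 0
  c[25] = d·G[:,25] = (11111011111111001110000000)·(00000000000000000000100000) mod 2 = 0+0+0+0+0+0+0+0+0+0+0+0+0+0+0+0+0+0+0+0+0+0+0+0+0+0 mod 2 = 0
  c[26] = d·G[:,26] = (11111011111111001110000000)·(00000000000000000000010000) mod 2 = 0+0+0+0+0+0+0+0+0+0+0+0+0+0+0+0+0+0+0+0+0+0+0+0+0+0 mod 2 = 0
  c[27] = d·G[:,27] = (11111011111111001110000000)·(00000000000000000000001000) mod 2 = 0+0+0+0+0+0+0+0+0+0+0+0+0+0+0+0+0+0+0+0+0+0+0+0+0+0 mod 2 = 0
  c[28] = d·G[:,28] = (11111011111111001110000000)·(00000000000000000000000100) mod 2 = 0+0+0+0+0+0+0+0+0+0+0+0+0+0+0+0+0+0+0+0+0+0+0+0+0+0 mod 2 = 0
  c[29] = d·G[:,29] = (11111011111111001110000000)·(00000000000000000000000010) mod 2 = 0+0+0+0+0+0+0+0+0+0+0+0+0+0+0+0+0+0+0+0+0+0+0+0+0+0 mod 2 = 0
  c[30] = d·G[:,30] = (11111011111111001110000000)·(00000000000000000000000001) mod 2 = 0+0+0+0+0+0+0+0+0+0+0+0+0+0+0+0+0+0+0+0+0+0+0+0+0+0 mod 2 = 0
Codeword = 0011111110111110111001110000000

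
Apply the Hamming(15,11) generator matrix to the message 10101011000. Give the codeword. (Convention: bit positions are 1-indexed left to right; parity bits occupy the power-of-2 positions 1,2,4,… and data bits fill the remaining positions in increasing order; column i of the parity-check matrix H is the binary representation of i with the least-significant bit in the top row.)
Codeword c = d · G (mod 2), d = 10101011000:
  c[0] = d·G[:,0] = (10101011000)·(11011010101) mod 2 = 1+0+0+0+1+0+1+0+0+0+0 mod 2 = 1
  c[1] = d·G[:,1] = (10101011000)·(10110110011) mod 2 = 1+0+1+0+0+0+1+0+0+0+0 mod 2 = 1
  c[2] = d·G[:,2] = (10101011000)·(10000000000) mod 2 = 1+0+0+0+0+0+0+0+0+0+0 mod 2 = 1
  c[3] = d·G[:,3] = (10101011000)·(01110001111) mod 2 = 0+0+1+0+0+0+0+1+0+0+0 mod 2 = 0
  c[4] = d·G[:,4] = (10101011000)·(01000000000) mod 2 = 0+0+0+0+0+0+0+0+0+0+0 mod 2 = 0
  c[5] = d·G[:,5] = (10101011000)·(00100000000) mod 2 = 0+0+1+0+0+0+0+0+0+0+0 mod 2 = 1
  c[6] = d·G[:,6] = (10101011000)·(00010000000) mod 2 = 0+0+0+0+0+0+0+0+0+0+0 mod 2 = 0
  c[7] = d·G[:,7] = (10101011000)·(00001111111) mod 2 = 0+0+0+0+1+0+1+1+0+0+0 mod 2 = 1
  c[8] = d·G[:,8] = (10101011000)·(00001000000) mod 2 = 0+0+0+0+1+0+0+0+0+0+0 mod 2 = 1
  c[9] = d·G[:,9] = (10101011000)·(00000100000) mod 2 = 0+0+0+0+0+0+0+0+0+0+0 mod 2 = 0
  c[10] = d·G[:,10] = (10101011000)·(00000010000) mod 2 = 0+0+0+0+0+0+1+0+0+0+0 mod 2 = 1
  c[11] = d·G[:,11] = (10101011000)·(00000001000) mod 2 = 0+0+0+0+0+0+0+1+0+0+0 mod 2 = 1
  c[12] = d·G[:,12] = (10101011000)·(00000000100) mod 2 = 0+0+0+0+0+0+0+0+0+0+0 mod 2 = 0
  c[13] = d·G[:,13] = (10101011000)·(00000000010) mod 2 = 0+0+0+0+0+0+0+0+0+0+0 mod 2 = 0
  c[14] = d·G[:,14] = (10101011000)·(00000000001) mod 2 = 0+0+0+0+0+0+0+0+0+0+0 mod 2 = 0
Codeword = 111001011011000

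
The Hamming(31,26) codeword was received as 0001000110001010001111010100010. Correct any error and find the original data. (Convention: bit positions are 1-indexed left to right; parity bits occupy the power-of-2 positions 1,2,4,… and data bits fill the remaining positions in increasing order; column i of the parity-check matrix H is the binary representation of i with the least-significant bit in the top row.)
Syndrome s = H · r^T (mod 2), r = 0001000110001010001111010100010:
  s[0] = (1010101010101010101010101010101)·(0001000110001010001111010100010) mod 2 = 0+0+0+0+0+0+0+0+1+0+0+0+1+0+1+0+0+0+1+0+1+0+0+0+0+0+0+0+0+0+0 mod 2 = 1
  s[1] = (0110011001100110011001100110011)·(0001000110001010001111010100010) mod 2 = 0+0+0+0+0+0+0+0+0+0+0+0+0+0+1+0+0+0+1+0+0+1+0+0+0+1+0+0+0+1+0 mod 2 = 1
  s[2] = (0001111000011110000111100001111)·(0001000110001010001111010100010) mod 2 = 0+0+0+1+0+0+0+0+0+0+0+0+1+0+1+0+0+0+0+1+1+1+0+0+0+0+0+0+0+1+0 mod 2 = 1
  s[3] = (0000000111111110000000011111111)·(0001000110001010001111010100010) mod 2 = 0+0+0+0+0+0+0+1+1+0+0+0+1+0+1+0+0+0+0+0+0+0+0+1+0+1+0+0+0+1+0 mod 2 = 1
  s[4] = (0000000000000001111111111111111)·(0001000110001010001111010100010) mod 2 = 0+0+0+0+0+0+0+0+0+0+0+0+0+0+0+0+0+0+1+1+1+1+0+1+0+1+0+0+0+1+0 mod 2 = 1
Syndrome = 11111
Column 31 of H equals this syndrome → error at bit 31 (1-indexed).
Flip bit 31: 0001000110001010001111010100010 → 0001000110001010001111010100011
Extract data bits at positions {3,5,6,7,9,10,11,12,13,14,15,17,18,19,20,21,22,23,24,25,26,27,28,29,30,31}: 00001000101001111010100011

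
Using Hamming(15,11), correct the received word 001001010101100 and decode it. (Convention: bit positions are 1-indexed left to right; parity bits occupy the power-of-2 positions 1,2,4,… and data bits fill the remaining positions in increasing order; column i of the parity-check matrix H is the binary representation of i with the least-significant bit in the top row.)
Syndrome s = H · r^T (mod 2), r = 001001010101100:
  s[0] = (101010101010101)·(001001010101100) mod 2 = 0+0+1+0+0+0+0+0+0+0+0+0+1+0+0 mod 2 = 0
  s[1] = (011001100110011)·(001001010101100) mod 2 = 0+0+1+0+0+1+0+0+0+1+0+0+0+0+0 mod 2 = 1
  s[2] = (000111100001111)·(001001010101100) mod 2 = 0+0+0+0+0+1+0+0+0+0+0+1+1+0+0 mod 2 = 1
  s[3] = (000000011111111)·(001001010101100) mod 2 = 0+0+0+0+0+0+0+1+0+1+0+1+1+0+0 mod 2 = 0
Syndrome = 0110
Column 6 of H equals this syndrome → error at bit 6 (1-indexed).
Flip bit 6: 001001010101100 → 001000010101100
Extract data bits at positions {3,5,6,7,9,10,11,12,13,14,15}: 10000101100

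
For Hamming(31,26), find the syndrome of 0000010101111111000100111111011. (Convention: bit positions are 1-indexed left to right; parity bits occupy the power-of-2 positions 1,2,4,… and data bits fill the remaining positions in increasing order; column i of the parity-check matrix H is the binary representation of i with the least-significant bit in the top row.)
Syndrome s = H · r^T (mod 2), r = 0000010101111111000100111111011:
  s[0] = (1010101010101010101010101010101)·(0000010101111111000100111111011) mod 2 = 0+0+0+0+0+0+0+0+0+0+1+0+1+0+1+0+0+0+0+0+0+0+1+0+1+0+1+0+0+0+1 mod 2 = 1
  s[1] = (0110011001100110011001100110011)·(0000010101111111000100111111011) mod 2 = 0+0+0+0+0+1+0+0+0+1+1+0+0+1+1+0+0+0+0+0+0+0+1+0+0+1+1+0+0+1+1 mod 2 = 0
  s[2] = (0001111000011110000111100001111)·(0000010101111111000100111111011) mod 2 = 0+0+0+0+0+1+0+0+0+0+0+1+1+1+1+0+0+0+0+1+0+0+1+0+0+0+0+1+0+1+1 mod 2 = 0
  s[3] = (0000000111111110000000011111111)·(0000010101111111000100111111011) mod 2 = 0+0+0+0+0+0+0+1+0+1+1+1+1+1+1+0+0+0+0+0+0+0+0+1+1+1+1+1+0+1+1 mod 2 = 0
  s[4] = (0000000000000001111111111111111)·(0000010101111111000100111111011) mod 2 = 0+0+0+0+0+0+0+0+0+0+0+0+0+0+0+1+0+0+0+1+0+0+1+1+1+1+1+1+0+1+1 mod 2 = 0
Syndrome = 10000
Non-zero syndrome: error at position 1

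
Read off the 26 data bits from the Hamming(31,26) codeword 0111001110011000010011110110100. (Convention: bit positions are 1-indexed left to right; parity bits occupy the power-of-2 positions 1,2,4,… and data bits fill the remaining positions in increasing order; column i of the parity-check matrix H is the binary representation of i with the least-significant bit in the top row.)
Parity bits occupy power-of-2 positions; data bits are at positions {3,5,6,7,9,10,11,12,13,14,15,17,18,19,20,21,22,23,24,25,26,27,28,29,30,31} (1-indexed).
Extract: c[3]=1 c[5]=0 c[6]=0 c[7]=1 c[9]=1 c[10]=0 c[11]=0 c[12]=1 c[13]=1 c[14]=0 c[15]=0 c[17]=0 c[18]=1 c[19]=0 c[20]=0 c[21]=1 c[22]=1 c[23]=1 c[24]=1 c[25]=0 c[26]=1 c[27]=1 c[28]=0 c[29]=1 c[30]=0 c[31]=0
Data = 10011001100010011110110100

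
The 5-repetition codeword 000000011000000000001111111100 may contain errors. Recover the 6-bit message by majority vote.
Split into 5-bit blocks and majority-vote each:
  block 1 = 00000: 0 ones, 5 zeros → 0
  block 2 = 00110: 2 ones, 3 zeros → 0
  block 3 = 00000: 0 ones, 5 zeros → 0
  block 4 = 00000: 0 ones, 5 zeros → 0
  block 5 = 11111: 5 ones, 0 zeros → 1
  block 6 = 11100: 3 ones, 2 zeros → 1
Decoded = 000011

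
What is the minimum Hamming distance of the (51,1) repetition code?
d_min = 51 (the only two codewords are 0…0 and 1…1, differing in all 51 positions).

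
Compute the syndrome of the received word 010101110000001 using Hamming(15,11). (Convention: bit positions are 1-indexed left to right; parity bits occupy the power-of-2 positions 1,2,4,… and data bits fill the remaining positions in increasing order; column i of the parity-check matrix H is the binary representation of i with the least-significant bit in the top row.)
Syndrome s = H · r^T (mod 2), r = 010101110000001:
  s[0] = (101010101010101)·(010101110000001) mod 2 = 0+0+0+0+0+0+1+0+0+0+0+0+0+0+1 mod 2 = 0
  s[1] = (011001100110011)·(010101110000001) mod 2 = 0+1+0+0+0+1+1+0+0+0+0+0+0+0+1 mod 2 = 0
  s[2] = (000111100001111)·(010101110000001) mod 2 = 0+0+0+1+0+1+1+0+0+0+0+0+0+0+1 mod 2 = 0
  s[3] = (000000011111111)·(010101110000001) mod 2 = 0+0+0+0+0+0+0+1+0+0+0+0+0+0+1 mod 2 = 0
Syndrome = 0000
s = 0: no error detected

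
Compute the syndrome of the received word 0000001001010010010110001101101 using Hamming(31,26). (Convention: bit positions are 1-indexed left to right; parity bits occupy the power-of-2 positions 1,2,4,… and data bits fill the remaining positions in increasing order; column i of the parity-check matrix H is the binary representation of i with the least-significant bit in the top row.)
Syndrome s = H · r^T (mod 2), r = 0000001001010010010110001101101:
  s[0] = (1010101010101010101010101010101)·(0000001001010010010110001101101) mod 2 = 0+0+0+0+0+0+1+0+0+0+0+0+0+0+1+0+0+0+0+0+1+0+0+0+1+0+0+0+1+0+1 mod 2 = 0
  s[1] = (0110011001100110011001100110011)·(0000001001010010010110001101101) mod 2 = 0+0+0+0+0+0+1+0+0+1+0+0+0+0+1+0+0+1+0+0+0+0+0+0+0+1+0+0+0+0+1 mod 2 = 0
  s[2] = (0001111000011110000111100001111)·(0000001001010010010110001101101) mod 2 = 0+0+0+0+0+0+1+0+0+0+0+1+0+0+1+0+0+0+0+1+1+0+0+0+0+0+0+1+1+0+1 mod 2 = 0
  s[3] = (0000000111111110000000011111111)·(0000001001010010010110001101101) mod 2 = 0+0+0+0+0+0+0+0+0+1+0+1+0+0+1+0+0+0+0+0+0+0+0+0+1+1+0+1+1+0+1 mod 2 = 0
  s[4] = (0000000000000001111111111111111)·(0000001001010010010110001101101) mod 2 = 0+0+0+0+0+0+0+0+0+0+0+0+0+0+0+0+0+1+0+1+1+0+0+0+1+1+0+1+1+0+1 mod 2 = 0
Syndrome = 00000
s = 0: no error detected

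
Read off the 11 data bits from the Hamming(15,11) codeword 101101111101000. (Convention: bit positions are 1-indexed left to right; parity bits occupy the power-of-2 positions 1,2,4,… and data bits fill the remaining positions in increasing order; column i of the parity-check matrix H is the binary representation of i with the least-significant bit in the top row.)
Parity bits occupy power-of-2 positions; data bits are at positions {3,5,6,7,9,10,11,12,13,14,15} (1-indexed).
Extract: c[3]=1 c[5]=0 c[6]=1 c[7]=1 c[9]=1 c[10]=1 c[11]=0 c[12]=1 c[13]=0 c[14]=0 c[15]=0
Data = 10111101000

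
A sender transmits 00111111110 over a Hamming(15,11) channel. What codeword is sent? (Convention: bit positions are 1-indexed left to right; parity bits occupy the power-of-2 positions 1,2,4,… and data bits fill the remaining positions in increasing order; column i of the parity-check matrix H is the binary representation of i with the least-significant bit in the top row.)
Codeword c = d · G (mod 2), d = 00111111110:
  c[0] = d·G[:,0] = (00111111110)·(11011010101) mod 2 = 0+0+0+1+1+0+1+0+1+0+0 mod 2 = 0
  c[1] = d·G[:,1] = (00111111110)·(10110110011) mod 2 = 0+0+1+1+0+1+1+0+0+1+0 mod 2 = 1
  c[2] = d·G[:,2] = (00111111110)·(10000000000) mod 2 = 0+0+0+0+0+0+0+0+0+0+0 mod 2 = 0
  c[3] = d·G[:,3] = (00111111110)·(01110001111) mod 2 = 0+0+1+1+0+0+0+1+1+1+0 mod 2 = 1
  c[4] = d·G[:,4] = (00111111110)·(01000000000) mod 2 = 0+0+0+0+0+0+0+0+0+0+0 mod 2 = 0
  c[5] = d·G[:,5] = (00111111110)·(00100000000) mod 2 = 0+0+1+0+0+0+0+0+0+0+0 mod 2 = 1
  c[6] = d·G[:,6] = (00111111110)·(00010000000) mod 2 = 0+0+0+1+0+0+0+0+0+0+0 mod 2 = 1
  c[7] = d·G[:,7] = (00111111110)·(00001111111) mod 2 = 0+0+0+0+1+1+1+1+1+1+0 mod 2 = 0
  c[8] = d·G[:,8] = (00111111110)·(00001000000) mod 2 = 0+0+0+0+1+0+0+0+0+0+0 mod 2 = 1
  c[9] = d·G[:,9] = (00111111110)·(00000100000) mod 2 = 0+0+0+0+0+1+0+0+0+0+0 mod 2 = 1
  c[10] = d·G[:,10] = (00111111110)·(00000010000) mod 2 = 0+0+0+0+0+0+1+0+0+0+0 mod 2 = 1
  c[11] = d·G[:,11] = (00111111110)·(00000001000) mod 2 = 0+0+0+0+0+0+0+1+0+0+0 mod 2 = 1
  c[12] = d·G[:,12] = (00111111110)·(00000000100) mod 2 = 0+0+0+0+0+0+0+0+1+0+0 mod 2 = 1
  c[13] = d·G[:,13] = (00111111110)·(00000000010) mod 2 = 0+0+0+0+0+0+0+0+0+1+0 mod 2 = 1
  c[14] = d·G[:,14] = (00111111110)·(00000000001) mod 2 = 0+0+0+0+0+0+0+0+0+0+0 mod 2 = 0
Codeword = 010101101111110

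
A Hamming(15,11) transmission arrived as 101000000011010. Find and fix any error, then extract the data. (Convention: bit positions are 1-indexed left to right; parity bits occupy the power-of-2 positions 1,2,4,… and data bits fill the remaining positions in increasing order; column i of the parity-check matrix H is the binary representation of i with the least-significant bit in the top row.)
Syndrome s = H · r^T (mod 2), r = 101000000011010:
  s[0] = (101010101010101)·(101000000011010) mod 2 = 1+0+1+0+0+0+0+0+0+0+1+0+0+0+0 mod 2 = 1
  s[1] = (011001100110011)·(101000000011010) mod 2 = 0+0+1+0+0+0+0+0+0+0+1+0+0+1+0 mod 2 = 1
  s[2] = (000111100001111)·(101000000011010) mod 2 = 0+0+0+0+0+0+0+0+0+0+0+1+0+1+0 mod 2 = 0
  s[3] = (000000011111111)·(101000000011010) mod 2 = 0+0+0+0+0+0+0+0+0+0+1+1+0+1+0 mod 2 = 1
Syndrome = 1101
Column 11 of H equals this syndrome → error at bit 11 (1-indexed).
Flip bit 11: 101000000011010 → 101000000001010
Extract data bits at positions {3,5,6,7,9,10,11,12,13,14,15}: 10000001010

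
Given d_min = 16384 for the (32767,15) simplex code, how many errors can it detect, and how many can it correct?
Detection only: up to d_min − 1 = 16383 errors.
Correction: up to ⌊(d_min − 1)/2⌋ = ⌊16383/2⌋ = 8191 errors.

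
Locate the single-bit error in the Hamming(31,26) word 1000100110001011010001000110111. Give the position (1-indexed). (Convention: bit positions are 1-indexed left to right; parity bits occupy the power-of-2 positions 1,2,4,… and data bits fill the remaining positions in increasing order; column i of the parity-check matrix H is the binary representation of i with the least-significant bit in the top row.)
Syndrome s = H · r^T (mod 2), r = 1000100110001011010001000110111:
  s[0] = (1010101010101010101010101010101)·(1000100110001011010001000110111) mod 2 = 1+0+0+0+1+0+0+0+1+0+0+0+1+0+1+0+0+0+0+0+0+0+0+0+0+0+1+0+1+0+1 mod 2 = 0
  s[1] = (0110011001100110011001100110011)·(1000100110001011010001000110111) mod 2 = 0+0+0+0+0+0+0+0+0+0+0+0+0+0+1+0+0+1+0+0+0+1+0+0+0+1+1+0+0+1+1 mod 2 = 1
  s[2] = (0001111000011110000111100001111)·(1000100110001011010001000110111) mod 2 = 0+0+0+0+1+0+0+0+0+0+0+0+1+0+1+0+0+0+0+0+0+1+0+0+0+0+0+0+1+1+1 mod 2 = 1
  s[3] = (0000000111111110000000011111111)·(1000100110001011010001000110111) mod 2 = 0+0+0+0+0+0+0+1+1+0+0+0+1+0+1+0+0+0+0+0+0+0+0+0+0+1+1+0+1+1+1 mod 2 = 1
  s[4] = (0000000000000001111111111111111)·(1000100110001011010001000110111) mod 2 = 0+0+0+0+0+0+0+0+0+0+0+0+0+0+0+1+0+1+0+0+0+1+0+0+0+1+1+0+1+1+1 mod 2 = 0
Syndrome = 01110
Column i of H is the binary representation of i, so the syndrome is the binary index of the flipped bit.
Read s = 01110 with s[0] as LSB: 0·2^0 + 1·2^1 + 1·2^2 + 1·2^3 + 0·2^4 = 14.
Error is at bit position 14.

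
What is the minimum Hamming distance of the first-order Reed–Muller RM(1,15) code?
d_min = 16384 (RM(1,15) has length 32768 and minimum distance 2^(m−1) = 16384).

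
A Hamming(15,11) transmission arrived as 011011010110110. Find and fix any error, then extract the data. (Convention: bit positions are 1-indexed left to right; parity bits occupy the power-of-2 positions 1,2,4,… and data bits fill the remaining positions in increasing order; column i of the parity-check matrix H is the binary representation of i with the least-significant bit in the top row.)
Syndrome s = H · r^T (mod 2), r = 011011010110110:
  s[0] = (101010101010101)·(011011010110110) mod 2 = 0+0+1+0+1+0+0+0+0+0+1+0+1+0+0 mod 2 = 0
  s[1] = (011001100110011)·(011011010110110) mod 2 = 0+1+1+0+0+1+0+0+0+1+1+0+0+1+0 mod 2 = 0
  s[2] = (000111100001111)·(011011010110110) mod 2 = 0+0+0+0+1+1+0+0+0+0+0+0+1+1+0 mod 2 = 0
  s[3] = (000000011111111)·(011011010110110) mod 2 = 0+0+0+0+0+0+0+1+0+1+1+0+1+1+0 mod 2 = 1
Syndrome = 0001
Column 8 of H equals this syndrome → error at bit 8 (1-indexed).
Flip bit 8: 011011010110110 → 011011000110110
Extract data bits at positions {3,5,6,7,9,10,11,12,13,14,15}: 11100110110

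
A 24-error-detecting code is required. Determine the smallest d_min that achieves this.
Detecting e errors requires d_min ≥ e + 1 = 24 + 1 = 25.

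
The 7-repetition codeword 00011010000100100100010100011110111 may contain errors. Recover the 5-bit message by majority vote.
Split into 7-bit blocks and majority-vote each:
  block 1 = 0001101: 3 ones, 4 zeros → 0
  block 2 = 0000100: 1 ones, 6 zeros → 0
  block 3 = 1001000: 2 ones, 5 zeros → 0
  block 4 = 1010001: 3 ones, 4 zeros → 0
  block 5 = 1110111: 6 ones, 1 zeros → 1
Decoded = 00001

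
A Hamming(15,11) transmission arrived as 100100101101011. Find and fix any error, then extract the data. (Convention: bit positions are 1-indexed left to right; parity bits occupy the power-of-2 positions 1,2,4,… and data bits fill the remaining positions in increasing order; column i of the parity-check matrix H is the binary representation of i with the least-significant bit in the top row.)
Syndrome s = H · r^T (mod 2), r = 100100101101011:
  s[0] = (101010101010101)·(100100101101011) mod 2 = 1+0+0+0+0+0+1+0+1+0+0+0+0+0+1 mod 2 = 0
  s[1] = (011001100110011)·(100100101101011) mod 2 = 0+0+0+0+0+0+1+0+0+1+0+0+0+1+1 mod 2 = 0
  s[2] = (000111100001111)·(100100101101011) mod 2 = 0+0+0+1+0+0+1+0+0+0+0+1+0+1+1 mod 2 = 1
  s[3] = (000000011111111)·(100100101101011) mod 2 = 0+0+0+0+0+0+0+0+1+1+0+1+0+1+1 mod 2 = 1
Syndrome = 0011
Column 12 of H equals this syndrome → error at bit 12 (1-indexed).
Flip bit 12: 100100101101011 → 100100101100011
Extract data bits at positions {3,5,6,7,9,10,11,12,13,14,15}: 00011100011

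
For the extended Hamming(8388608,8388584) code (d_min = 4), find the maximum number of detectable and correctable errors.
Detection only: up to d_min − 1 = 3 errors.
Correction: up to ⌊(d_min − 1)/2⌋ = ⌊3/2⌋ = 1 errors.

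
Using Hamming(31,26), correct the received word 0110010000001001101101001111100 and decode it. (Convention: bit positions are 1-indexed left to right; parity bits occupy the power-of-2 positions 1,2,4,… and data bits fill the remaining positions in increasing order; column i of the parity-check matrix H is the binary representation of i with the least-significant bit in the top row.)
Syndrome s = H · r^T (mod 2), r = 0110010000001001101101001111100:
  s[0] = (1010101010101010101010101010101)·(0110010000001001101101001111100) mod 2 = 0+0+1+0+0+0+0+0+0+0+0+0+1+0+0+0+1+0+1+0+0+0+0+0+1+0+1+0+1+0+0 mod 2 = 1
  s[1] = (0110011001100110011001100110011)·(0110010000001001101101001111100) mod 2 = 0+1+1+0+0+1+0+0+0+0+0+0+0+0+0+0+0+0+1+0+0+1+0+0+0+1+1+0+0+0+0 mod 2 = 1
  s[2] = (0001111000011110000111100001111)·(0110010000001001101101001111100) mod 2 = 0+0+0+0+0+1+0+0+0+0+0+0+1+0+0+0+0+0+0+1+0+1+0+0+0+0+0+1+1+0+0 mod 2 = 0
  s[3] = (0000000111111110000000011111111)·(0110010000001001101101001111100) mod 2 = 0+0+0+0+0+0+0+0+0+0+0+0+1+0+0+0+0+0+0+0+0+0+0+0+1+1+1+1+1+0+0 mod 2 = 0
  s[4] = (0000000000000001111111111111111)·(0110010000001001101101001111100) mod 2 = 0+0+0+0+0+0+0+0+0+0+0+0+0+0+0+1+1+0+1+1+0+1+0+0+1+1+1+1+1+0+0 mod 2 = 0
Syndrome = 11000
Column 3 of H equals this syndrome → error at bit 3 (1-indexed).
Flip bit 3: 0110010000001001101101001111100 → 0100010000001001101101001111100
Extract data bits at positions {3,5,6,7,9,10,11,12,13,14,15,17,18,19,20,21,22,23,24,25,26,27,28,29,30,31}: 00100000100101101001111100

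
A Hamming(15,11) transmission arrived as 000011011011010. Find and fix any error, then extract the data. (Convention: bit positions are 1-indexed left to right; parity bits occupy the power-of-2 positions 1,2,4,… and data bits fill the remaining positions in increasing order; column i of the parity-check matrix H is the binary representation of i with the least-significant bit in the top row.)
Syndrome s = H · r^T (mod 2), r = 000011011011010:
  s[0] = (101010101010101)·(000011011011010) mod 2 = 0+0+0+0+1+0+0+0+1+0+1+0+0+0+0 mod 2 = 1
  s[1] = (011001100110011)·(000011011011010) mod 2 = 0+0+0+0+0+1+0+0+0+0+1+0+0+1+0 mod 2 = 1
  s[2] = (000111100001111)·(000011011011010) mod 2 = 0+0+0+0+1+1+0+0+0+0+0+1+0+1+0 mod 2 = 0
  s[3] = (000000011111111)·(000011011011010) mod 2 = 0+0+0+0+0+0+0+1+1+0+1+1+0+1+0 mod 2 = 1
Syndrome = 1101
Column 11 of H equals this syndrome → error at bit 11 (1-indexed).
Flip bit 11: 000011011011010 → 000011011001010
Extract data bits at positions {3,5,6,7,9,10,11,12,13,14,15}: 01101001010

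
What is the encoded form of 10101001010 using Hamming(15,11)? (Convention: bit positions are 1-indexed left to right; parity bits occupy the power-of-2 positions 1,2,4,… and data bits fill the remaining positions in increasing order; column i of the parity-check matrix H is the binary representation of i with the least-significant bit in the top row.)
Codeword c = d · G (mod 2), d = 10101001010:
  c[0] = d·G[:,0] = (10101001010)·(11011010101) mod 2 = 1+0+0+0+1+0+0+0+0+0+0 mod 2 = 0
  c[1] = d·G[:,1] = (10101001010)·(10110110011) mod 2 = 1+0+1+0+0+0+0+0+0+1+0 mod 2 = 1
  c[2] = d·G[:,2] = (10101001010)·(10000000000) mod 2 = 1+0+0+0+0+0+0+0+0+0+0 mod 2 = 1
  c[3] = d·G[:,3] = (10101001010)·(01110001111) mod 2 = 0+0+1+0+0+0+0+1+0+1+0 mod 2 = 1
  c[4] = d·G[:,4] = (10101001010)·(01000000000) mod 2 = 0+0+0+0+0+0+0+0+0+0+0 mod 2 = 0
  c[5] = d·G[:,5] = (10101001010)·(00100000000) mod 2 = 0+0+1+0+0+0+0+0+0+0+0 mod 2 = 1
  c[6] = d·G[:,6] = (10101001010)·(00010000000) mod 2 = 0+0+0+0+0+0+0+0+0+0+0 mod 2 = 0
  c[7] = d·G[:,7] = (10101001010)·(00001111111) mod 2 = 0+0+0+0+1+0+0+1+0+1+0 mod 2 = 1
  c[8] = d·G[:,8] = (10101001010)·(00001000000) mod 2 = 0+0+0+0+1+0+0+0+0+0+0 mod 2 = 1
  c[9] = d·G[:,9] = (10101001010)·(00000100000) mod 2 = 0+0+0+0+0+0+0+0+0+0+0 mod 2 = 0
  c[10] = d·G[:,10] = (10101001010)·(00000010000) mod 2 = 0+0+0+0+0+0+0+0+0+0+0 mod 2 = 0
  c[11] = d·G[:,11] = (10101001010)·(00000001000) mod 2 = 0+0+0+0+0+0+0+1+0+0+0 mod 2 = 1
  c[12] = d·G[:,12] = (10101001010)·(00000000100) mod 2 = 0+0+0+0+0+0+0+0+0+0+0 mod 2 = 0
  c[13] = d·G[:,13] = (10101001010)·(00000000010) mod 2 = 0+0+0+0+0+0+0+0+0+1+0 mod 2 = 1
  c[14] = d·G[:,14] = (10101001010)·(00000000001) mod 2 = 0+0+0+0+0+0+0+0+0+0+0 mod 2 = 0
Codeword = 011101011001010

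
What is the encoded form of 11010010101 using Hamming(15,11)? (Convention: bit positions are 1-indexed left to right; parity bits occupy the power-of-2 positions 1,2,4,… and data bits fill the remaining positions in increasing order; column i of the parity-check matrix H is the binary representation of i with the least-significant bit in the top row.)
Codeword c = d · G (mod 2), d = 11010010101:
  c[0] = d·G[:,0] = (11010010101)·(11011010101) mod 2 = 1+1+0+1+0+0+1+0+1+0+1 mod 2 = 0
  c[1] = d·G[:,1] = (11010010101)·(10110110011) mod 2 = 1+0+0+1+0+0+1+0+0+0+1 mod 2 = 0
  c[2] = d·G[:,2] = (11010010101)·(10000000000) mod 2 = 1+0+0+0+0+0+0+0+0+0+0 mod 2 = 1
  c[3] = d·G[:,3] = (11010010101)·(01110001111) mod 2 = 0+1+0+1+0+0+0+0+1+0+1 mod 2 = 0
  c[4] = d·G[:,4] = (11010010101)·(01000000000) mod 2 = 0+1+0+0+0+0+0+0+0+0+0 mod 2 = 1
  c[5] = d·G[:,5] = (11010010101)·(00100000000) mod 2 = 0+0+0+0+0+0+0+0+0+0+0 mod 2 = 0
  c[6] = d·G[:,6] = (11010010101)·(00010000000) mod 2 = 0+0+0+1+0+0+0+0+0+0+0 mod 2 = 1
  c[7] = d·G[:,7] = (11010010101)·(00001111111) mod 2 = 0+0+0+0+0+0+1+0+1+0+1 mod 2 = 1
  c[8] = d·G[:,8] = (11010010101)·(00001000000) mod 2 = 0+0+0+0+0+0+0+0+0+0+0 mod 2 = 0
  c[9] = d·G[:,9] = (11010010101)·(00000100000) mod 2 = 0+0+0+0+0+0+0+0+0+0+0 mod 2 = 0
  c[10] = d·G[:,10] = (11010010101)·(00000010000) mod 2 = 0+0+0+0+0+0+1+0+0+0+0 mod 2 = 1
  c[11] = d·G[:,11] = (11010010101)·(00000001000) mod 2 = 0+0+0+0+0+0+0+0+0+0+0 mod 2 = 0
  c[12] = d·G[:,12] = (11010010101)·(00000000100) mod 2 = 0+0+0+0+0+0+0+0+1+0+0 mod 2 = 1
  c[13] = d·G[:,13] = (11010010101)·(00000000010) mod 2 = 0+0+0+0+0+0+0+0+0+0+0 mod 2 = 0
  c[14] = d·G[:,14] = (11010010101)·(00000000001) mod 2 = 0+0+0+0+0+0+0+0+0+0+1 mod 2 = 1
Codeword = 001010110010101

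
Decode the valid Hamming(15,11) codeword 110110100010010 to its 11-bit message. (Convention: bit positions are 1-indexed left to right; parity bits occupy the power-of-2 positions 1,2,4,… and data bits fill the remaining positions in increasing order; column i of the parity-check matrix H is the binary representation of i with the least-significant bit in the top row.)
Parity bits occupy power-of-2 positions; data bits are at positions {3,5,6,7,9,10,11,12,13,14,15} (1-indexed).
Extract: c[3]=0 c[5]=1 c[6]=0 c[7]=1 c[9]=0 c[10]=0 c[11]=1 c[12]=0 c[13]=0 c[14]=1 c[15]=0
Data = 01010010010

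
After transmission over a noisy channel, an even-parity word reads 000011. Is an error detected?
Sum of received bits: 0+0+0+0+1+1 = 2; 2 mod 2 = 0. Result is 0 → no error detected.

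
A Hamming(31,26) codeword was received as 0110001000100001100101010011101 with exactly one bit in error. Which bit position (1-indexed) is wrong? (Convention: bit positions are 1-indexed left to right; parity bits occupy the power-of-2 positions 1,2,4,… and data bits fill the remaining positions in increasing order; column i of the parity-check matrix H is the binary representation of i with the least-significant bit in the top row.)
Syndrome s = H · r^T (mod 2), r = 0110001000100001100101010011101:
  s[0] = (1010101010101010101010101010101)·(0110001000100001100101010011101) mod 2 = 0+0+1+0+0+0+1+0+0+0+1+0+0+0+0+0+1+0+0+0+0+0+0+0+0+0+1+0+1+0+1 mod 2 = 1
  s[1] = (0110011001100110011001100110011)·(0110001000100001100101010011101) mod 2 = 0+1+1+0+0+0+1+0+0+0+1+0+0+0+0+0+0+0+0+0+0+1+0+0+0+0+1+0+0+0+1 mod 2 = 1
  s[2] = (0001111000011110000111100001111)·(0110001000100001100101010011101) mod 2 = 0+0+0+0+0+0+1+0+0+0+0+0+0+0+0+0+0+0+0+1+0+1+0+0+0+0+0+1+1+0+1 mod 2 = 0
  s[3] = (0000000111111110000000011111111)·(0110001000100001100101010011101) mod 2 = 0+0+0+0+0+0+0+0+0+0+1+0+0+0+0+0+0+0+0+0+0+0+0+1+0+0+1+1+1+0+1 mod 2 = 0
  s[4] = (0000000000000001111111111111111)·(0110001000100001100101010011101) mod 2 = 0+0+0+0+0+0+0+0+0+0+0+0+0+0+0+1+1+0+0+1+0+1+0+1+0+0+1+1+1+0+1 mod 2 = 1
Syndrome = 11001
Column i of H is the binary representation of i, so the syndrome is the binary index of the flipped bit.
Read s = 11001 with s[0] as LSB: 1·2^0 + 1·2^1 + 0·2^2 + 0·2^3 + 1·2^4 = 19.
Error is at bit position 19.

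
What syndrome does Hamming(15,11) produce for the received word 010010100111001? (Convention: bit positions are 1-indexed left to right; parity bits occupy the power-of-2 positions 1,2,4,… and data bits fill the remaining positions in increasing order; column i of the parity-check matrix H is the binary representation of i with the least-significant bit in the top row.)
Syndrome s = H · r^T (mod 2), r = 010010100111001:
  s[0] = (101010101010101)·(010010100111001) mod 2 = 0+0+0+0+1+0+1+0+0+0+1+0+0+0+1 mod 2 = 0
  s[1] = (011001100110011)·(010010100111001) mod 2 = 0+1+0+0+0+0+1+0+0+1+1+0+0+0+1 mod 2 = 1
  s[2] = (000111100001111)·(010010100111001) mod 2 = 0+0+0+0+1+0+1+0+0+0+0+1+0+0+1 mod 2 = 0
  s[3] = (000000011111111)·(010010100111001) mod 2 = 0+0+0+0+0+0+0+0+0+1+1+1+0+0+1 mod 2 = 0
Syndrome = 0100
Non-zero syndrome: error at position 2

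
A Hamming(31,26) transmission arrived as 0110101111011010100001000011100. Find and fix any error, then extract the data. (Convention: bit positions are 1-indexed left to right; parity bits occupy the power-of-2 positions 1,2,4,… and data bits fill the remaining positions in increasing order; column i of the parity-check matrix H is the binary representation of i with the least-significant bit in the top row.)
Syndrome s = H · r^T (mod 2), r = 0110101111011010100001000011100:
  s[0] = (1010101010101010101010101010101)·(0110101111011010100001000011100) mod 2 = 0+0+1+0+1+0+1+0+1+0+0+0+1+0+1+0+1+0+0+0+0+0+0+0+0+0+1+0+1+0+0 mod 2 = 1
  s[1] = (0110011001100110011001100110011)·(0110101111011010100001000011100) mod 2 = 0+1+1+0+0+0+1+0+0+1+0+0+0+0+1+0+0+0+0+0+0+1+0+0+0+0+1+0+0+0+0 mod 2 = 1
  s[2] = (0001111000011110000111100001111)·(0110101111011010100001000011100) mod 2 = 0+0+0+0+1+0+1+0+0+0+0+1+1+0+1+0+0+0+0+0+0+1+0+0+0+0+0+1+1+0+0 mod 2 = 0
  s[3] = (0000000111111110000000011111111)·(0110101111011010100001000011100) mod 2 = 0+0+0+0+0+0+0+1+1+1+0+1+1+0+1+0+0+0+0+0+0+0+0+0+0+0+1+1+1+0+0 mod 2 = 1
  s[4] = (0000000000000001111111111111111)·(0110101111011010100001000011100) mod 2 = 0+0+0+0+0+0+0+0+0+0+0+0+0+0+0+0+1+0+0+0+0+1+0+0+0+0+1+1+1+0+0 mod 2 = 1
Syndrome = 11011
Column 27 of H equals this syndrome → error at bit 27 (1-indexed).
Flip bit 27: 0110101111011010100001000011100 → 0110101111011010100001000001100
Extract data bits at positions {3,5,6,7,9,10,11,12,13,14,15,17,18,19,20,21,22,23,24,25,26,27,28,29,30,31}: 11011101101100001000001100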